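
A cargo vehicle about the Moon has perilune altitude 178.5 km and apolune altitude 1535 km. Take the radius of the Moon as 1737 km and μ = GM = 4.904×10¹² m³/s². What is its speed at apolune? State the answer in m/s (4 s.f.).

v ≈ 1052 m/s

r_p = 1737 + 178.5 = 1915.5 km = 1.9155×10⁶ m.
r_a = 1737 + 1535 = 3272.0 km = 3.2720×10⁶ m.
Semi-major axis a = (r_p + r_a)/2 = 2593.8 km = 2.594×10⁶ m.
Vis-viva: v² = μ(2/r − 1/a) = 4.904×10¹² × (6.112×10⁻⁷ − 3.855×10⁻⁷) = 1.107×10⁶ m²/s².
v = 1052 m/s.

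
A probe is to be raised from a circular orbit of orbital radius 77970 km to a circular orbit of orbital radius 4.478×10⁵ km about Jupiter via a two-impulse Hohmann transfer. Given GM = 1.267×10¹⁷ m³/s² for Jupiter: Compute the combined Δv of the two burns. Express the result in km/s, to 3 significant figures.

Δv_total ≈ 20.0 km/s

r₁ = 77970 km = 7.797×10⁷ m.
r₂ = 4.478×10⁵ km = 4.478×10⁸ m.
Transfer ellipse a_t = (r₁ + r₂)/2 = 2.629×10⁸ m.
At r₁: circular v_c1 = √(μ/r₁) = 40310 m/s; transfer-perijove v_p = √[μ(2/r₁ − 1/a_t)] = 52610 m/s.
Δv₁ = v_p − v_c1 = 12300 m/s.
At r₂: circular v_c2 = √(μ/r₂) = 16820 m/s; transfer-apojove v_a = √[μ(2/r₂ − 1/a_t)] = 9161 m/s.
Δv₂ = v_c2 − v_a = 7660 m/s.
Total Δv = Δv₁ + Δv₂ = 19960 m/s = 19.96 km/s.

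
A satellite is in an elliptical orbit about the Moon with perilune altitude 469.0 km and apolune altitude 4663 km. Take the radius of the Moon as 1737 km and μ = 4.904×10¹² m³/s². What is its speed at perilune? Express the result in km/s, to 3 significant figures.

r_p = 1737 + 469.0 = 2206.0 km = 2.2060×10⁶ m.
r_a = 1737 + 4663 = 6400.0 km = 6.4000×10⁶ m.
Semi-major axis a = (r_p + r_a)/2 = 4303.0 km = 4.303×10⁶ m.
Vis-viva: v² = μ(2/r − 1/a) = 4.904×10¹² × (9.066×10⁻⁷ − 2.324×10⁻⁷) = 3.306×10⁶ m²/s².
v = 1818 m/s = 1.818 km/s.

v ≈ 1.82 km/s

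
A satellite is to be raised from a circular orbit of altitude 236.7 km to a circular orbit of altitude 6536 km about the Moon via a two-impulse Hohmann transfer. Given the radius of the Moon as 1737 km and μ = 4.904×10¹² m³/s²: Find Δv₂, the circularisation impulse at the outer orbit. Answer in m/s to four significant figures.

r₁ = 1737 + 236.7 = 1973.7 km = 1.9737×10⁶ m.
r₂ = 1737 + 6536 = 8273.0 km = 8.2730×10⁶ m.
Transfer ellipse a_t = (r₁ + r₂)/2 = 5.123×10⁶ m.
At r₁: circular v_c1 = √(μ/r₁) = 1576 m/s; transfer-perilune v_p = √[μ(2/r₁ − 1/a_t)] = 2003 m/s.
At r₂: circular v_c2 = √(μ/r₂) = 769.9 m/s; transfer-apolune v_a = √[μ(2/r₂ − 1/a_t)] = 477.9 m/s.
Δv₂ = v_c2 − v_a = 292.0 m/s.

Δv ≈ 292.0 m/s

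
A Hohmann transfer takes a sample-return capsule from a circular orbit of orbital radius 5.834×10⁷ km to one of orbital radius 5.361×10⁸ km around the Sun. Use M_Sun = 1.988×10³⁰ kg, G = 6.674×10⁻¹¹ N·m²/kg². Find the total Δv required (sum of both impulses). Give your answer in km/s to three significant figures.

μ = GM = 6.674×10⁻¹¹ × 1.988×10³⁰ = 1.327×10²⁰ m³/s².
r₁ = 5.834×10⁷ km = 5.834×10¹⁰ m.
r₂ = 5.361×10⁸ km = 5.361×10¹¹ m.
Transfer ellipse a_t = (r₁ + r₂)/2 = 2.972×10¹¹ m.
At r₁: circular v_c1 = √(μ/r₁) = 47690 m/s; transfer-perihelion v_p = √[μ(2/r₁ − 1/a_t)] = 64050 m/s.
Δv₁ = v_p − v_c1 = 16360 m/s.
At r₂: circular v_c2 = √(μ/r₂) = 15730 m/s; transfer-aphelion v_a = √[μ(2/r₂ − 1/a_t)] = 6970 m/s.
Δv₂ = v_c2 − v_a = 8762 m/s.
Total Δv = Δv₁ + Δv₂ = 25120 m/s = 25.12 km/s.

Δv_total ≈ 25.1 km/s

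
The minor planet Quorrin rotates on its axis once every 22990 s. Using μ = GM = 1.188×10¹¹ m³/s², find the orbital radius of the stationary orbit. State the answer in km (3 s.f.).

r_sync ≈ 1170 km

A synchronous orbit has period T, so by Kepler's third law a = (μT²/4π²)^(1/3).
μT²/4π² = 1.188×10¹¹ × (2.299×10⁴)² / 39.48 = 1.591×10¹⁸ m³.
a = 1.167×10⁶ m = 1167.3 km.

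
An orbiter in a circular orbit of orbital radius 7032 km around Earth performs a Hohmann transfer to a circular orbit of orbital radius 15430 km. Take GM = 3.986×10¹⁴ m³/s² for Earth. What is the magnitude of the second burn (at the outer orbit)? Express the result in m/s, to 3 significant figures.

r₁ = 7032 km = 7.032×10⁶ m.
r₂ = 15430 km = 1.543×10⁷ m.
Transfer ellipse a_t = (r₁ + r₂)/2 = 1.123×10⁷ m.
At r₁: circular v_c1 = √(μ/r₁) = 7529 m/s; transfer-perigee v_p = √[μ(2/r₁ − 1/a_t)] = 8825 m/s.
At r₂: circular v_c2 = √(μ/r₂) = 5083 m/s; transfer-apogee v_a = √[μ(2/r₂ − 1/a_t)] = 4022 m/s.
Δv₂ = v_c2 − v_a = 1061 m/s.

Δv ≈ 1060 m/s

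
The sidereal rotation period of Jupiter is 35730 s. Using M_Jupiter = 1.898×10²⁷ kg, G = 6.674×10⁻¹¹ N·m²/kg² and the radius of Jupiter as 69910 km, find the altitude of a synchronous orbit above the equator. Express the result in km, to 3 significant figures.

h_sync ≈ 90100 km

μ = GM = 6.674×10⁻¹¹ × 1.898×10²⁷ = 1.267×10¹⁷ m³/s².
A synchronous orbit has period T, so by Kepler's third law a = (μT²/4π²)^(1/3).
μT²/4π² = 1.267×10¹⁷ × (3.573×10⁴)² / 39.48 = 4.096×10²⁴ m³.
a = 1.600×10⁸ m = 1.6000×10⁵ km.
Altitude h = a − R = 1.6000×10⁵ − 69910 = 90094 km.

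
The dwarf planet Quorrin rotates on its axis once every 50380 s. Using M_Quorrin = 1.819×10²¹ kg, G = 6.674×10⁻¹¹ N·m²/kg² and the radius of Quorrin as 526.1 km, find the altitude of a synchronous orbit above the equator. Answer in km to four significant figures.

h_sync ≈ 1458 km

μ = GM = 6.674×10⁻¹¹ × 1.819×10²¹ = 1.214×10¹¹ m³/s².
A synchronous orbit has period T, so by Kepler's third law a = (μT²/4π²)^(1/3).
μT²/4π² = 1.214×10¹¹ × (5.038×10⁴)² / 39.48 = 7.805×10¹⁸ m³.
a = 1.984×10⁶ m = 1983.6 km.
Altitude h = a − R = 1983.6 − 526.1 = 1457.5 km.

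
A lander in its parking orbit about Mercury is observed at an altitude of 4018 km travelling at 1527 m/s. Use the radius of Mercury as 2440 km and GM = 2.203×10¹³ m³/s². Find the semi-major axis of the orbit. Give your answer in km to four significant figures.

a ≈ 4906 km

r = 2440 + 4018 = 6458.0 km = 6.458×10⁶ m.
Vis-viva rearranged: 1/a = 2/r − v²/μ = 3.097×10⁻⁷ − 1.058×10⁻⁷ = 2.039×10⁻⁷ m⁻¹.
a = 4.906×10⁶ m = 4905.6 km.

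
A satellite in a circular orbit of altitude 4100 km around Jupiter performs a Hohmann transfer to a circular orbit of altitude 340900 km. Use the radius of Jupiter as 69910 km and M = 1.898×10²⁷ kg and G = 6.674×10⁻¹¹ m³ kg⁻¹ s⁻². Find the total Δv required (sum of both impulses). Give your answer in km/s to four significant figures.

μ = GM = 6.674×10⁻¹¹ × 1.898×10²⁷ = 1.267×10¹⁷ m³/s².
r₁ = 69910 + 4100 = 74010 km = 7.4010×10⁷ m.
r₂ = 69910 + 340900 = 410810 km = 4.1081×10⁸ m.
Transfer ellipse a_t = (r₁ + r₂)/2 = 2.424×10⁸ m.
At r₁: circular v_c1 = √(μ/r₁) = 41370 m/s; transfer-perijove v_p = √[μ(2/r₁ − 1/a_t)] = 53860 m/s.
Δv₁ = v_p − v_c1 = 12490 m/s.
At r₂: circular v_c2 = √(μ/r₂) = 17560 m/s; transfer-apojove v_a = √[μ(2/r₂ − 1/a_t)] = 9703 m/s.
Δv₂ = v_c2 − v_a = 7857 m/s.
Total Δv = Δv₁ + Δv₂ = 20340 m/s = 20.34 km/s.

Δv_total ≈ 20.34 km/s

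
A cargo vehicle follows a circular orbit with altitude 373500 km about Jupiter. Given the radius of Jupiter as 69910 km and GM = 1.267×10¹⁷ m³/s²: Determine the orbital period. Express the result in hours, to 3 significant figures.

T ≈ 45.8 hours

r = 69910 + 373500 = 443410 km = 4.4341×10⁸ m.
Kepler's third law: T = 2π√(r³/μ) = 2π√((4.434×10⁸)³ / 1.267×10¹⁷).
r³/μ = 6.881×10⁸ s², so T = 2π × 2.623×10⁴ = 1.648×10⁵ s.
Converting: 1.648×10⁵ s ÷ 3600 = 45.78 hours.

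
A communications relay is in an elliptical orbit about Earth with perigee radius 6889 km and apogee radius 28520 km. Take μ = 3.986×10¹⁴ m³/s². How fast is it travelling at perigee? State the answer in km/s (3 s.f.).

v ≈ 9.65 km/s

Semi-major axis a = (r_p + r_a)/2 = 17704 km = 1.770×10⁷ m.
Vis-viva: v² = μ(2/r − 1/a) = 3.986×10¹⁴ × (2.903×10⁻⁷ − 5.648×10⁻⁸) = 9.321×10⁷ m²/s².
v = 9654 m/s = 9.654 km/s.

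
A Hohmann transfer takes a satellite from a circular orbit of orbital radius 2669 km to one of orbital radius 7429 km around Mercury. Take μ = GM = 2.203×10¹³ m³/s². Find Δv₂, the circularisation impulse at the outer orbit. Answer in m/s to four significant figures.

r₁ = 2669 km = 2.669×10⁶ m.
r₂ = 7429 km = 7.429×10⁶ m.
Transfer ellipse a_t = (r₁ + r₂)/2 = 5.049×10⁶ m.
At r₁: circular v_c1 = √(μ/r₁) = 2873 m/s; transfer-periherm v_p = √[μ(2/r₁ − 1/a_t)] = 3485 m/s.
At r₂: circular v_c2 = √(μ/r₂) = 1722 m/s; transfer-apoherm v_a = √[μ(2/r₂ − 1/a_t)] = 1252 m/s.
Δv₂ = v_c2 − v_a = 470.0 m/s.

Δv ≈ 470.0 m/s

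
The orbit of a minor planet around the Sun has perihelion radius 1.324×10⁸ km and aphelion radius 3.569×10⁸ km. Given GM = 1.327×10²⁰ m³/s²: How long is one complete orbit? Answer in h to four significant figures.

T ≈ 18330 h

Semi-major axis a = (r_p + r_a)/2 = (1.3240×10⁸ + 3.5690×10⁸)/2 = 2.4465×10⁸ km = 2.446×10¹¹ m.
By Kepler's third law T = 2π√(a³/μ) = 2π × 1.050×10⁷ = 6.600×10⁷ s.
= 18330 h.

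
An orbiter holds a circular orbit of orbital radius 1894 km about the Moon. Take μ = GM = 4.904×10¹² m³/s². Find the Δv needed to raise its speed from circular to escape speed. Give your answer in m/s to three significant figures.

r = 1894 km = 1.894×10⁶ m.
Circular speed v_c = √(μ/r) = 1609 m/s.
Escape speed v_esc = √(2μ/r) = √2 × v_c = 2276 m/s.
Δv = v_esc − v_c = 666.5 m/s.

Δv ≈ 667 m/s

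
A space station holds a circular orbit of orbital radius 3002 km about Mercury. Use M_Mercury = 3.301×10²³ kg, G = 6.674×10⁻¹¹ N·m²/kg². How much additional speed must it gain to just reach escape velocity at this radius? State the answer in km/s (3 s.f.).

Δv ≈ 1.12 km/s

μ = GM = 6.674×10⁻¹¹ × 3.301×10²³ = 2.203×10¹³ m³/s².
r = 3002 km = 3.002×10⁶ m.
Circular speed v_c = √(μ/r) = 2709 m/s.
Escape speed v_esc = √(2μ/r) = √2 × v_c = 3831 m/s.
Δv = v_esc − v_c = 1122 m/s = 1.122 km/s.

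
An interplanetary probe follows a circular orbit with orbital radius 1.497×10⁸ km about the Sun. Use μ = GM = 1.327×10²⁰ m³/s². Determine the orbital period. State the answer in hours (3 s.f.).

T ≈ 8780 hours

r = 1.497×10⁸ km = 1.497×10¹¹ m.
Kepler's third law: T = 2π√(r³/μ) = 2π√((1.497×10¹¹)³ / 1.327×10²⁰).
r³/μ = 2.528×10¹³ s², so T = 2π × 5.028×10⁶ = 3.159×10⁷ s.
Converting: 3.159×10⁷ s ÷ 3600 = 8776 hours.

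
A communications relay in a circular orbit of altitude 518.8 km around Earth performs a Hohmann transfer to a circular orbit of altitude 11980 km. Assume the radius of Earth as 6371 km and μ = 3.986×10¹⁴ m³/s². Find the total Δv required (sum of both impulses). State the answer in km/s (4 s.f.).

Δv_total ≈ 2.783 km/s

r₁ = 6371 + 518.8 = 6889.8 km = 6.8898×10⁶ m.
r₂ = 6371 + 11980 = 18351 km = 1.8351×10⁷ m.
Transfer ellipse a_t = (r₁ + r₂)/2 = 1.262×10⁷ m.
At r₁: circular v_c1 = √(μ/r₁) = 7606 m/s; transfer-perigee v_p = √[μ(2/r₁ − 1/a_t)] = 9172 m/s.
Δv₁ = v_p − v_c1 = 1566 m/s.
At r₂: circular v_c2 = √(μ/r₂) = 4661 m/s; transfer-apogee v_a = √[μ(2/r₂ − 1/a_t)] = 3444 m/s.
Δv₂ = v_c2 − v_a = 1217 m/s.
Total Δv = Δv₁ + Δv₂ = 2783 m/s = 2.783 km/s.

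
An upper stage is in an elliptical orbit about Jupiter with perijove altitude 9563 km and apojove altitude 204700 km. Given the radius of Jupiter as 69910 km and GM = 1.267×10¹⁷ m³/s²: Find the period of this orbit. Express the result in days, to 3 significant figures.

T ≈ 0.481 days

r_p = 69910 + 9563 = 79473 km = 7.9473×10⁷ m.
r_a = 69910 + 204700 = 274610 km = 2.7461×10⁸ m.
Semi-major axis a = (r_p + r_a)/2 = (79473 + 2.7461×10⁵)/2 = 1.7704×10⁵ km = 1.770×10⁸ m.
By Kepler's third law T = 2π√(a³/μ) = 2π × 6.618×10³ = 4.158×10⁴ s.
= 0.4813 days.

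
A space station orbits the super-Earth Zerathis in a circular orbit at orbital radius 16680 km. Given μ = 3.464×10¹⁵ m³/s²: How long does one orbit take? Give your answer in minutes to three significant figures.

r = 16680 km = 1.668×10⁷ m.
Kepler's third law: T = 2π√(r³/μ) = 2π√((1.668×10⁷)³ / 3.464×10¹⁵).
r³/μ = 1.340×10⁶ s², so T = 2π × 1.157×10³ = 7.273×10³ s.
Converting: 7.273×10³ s ÷ 60.00 = 121.2 minutes.

T ≈ 121 minutes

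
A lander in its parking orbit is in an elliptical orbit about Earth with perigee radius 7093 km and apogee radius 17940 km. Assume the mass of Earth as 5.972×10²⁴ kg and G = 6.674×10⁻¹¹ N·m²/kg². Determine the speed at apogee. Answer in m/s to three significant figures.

v ≈ 3550 m/s

μ = GM = 6.674×10⁻¹¹ × 5.972×10²⁴ = 3.986×10¹⁴ m³/s².
Semi-major axis a = (r_p + r_a)/2 = 12516 km = 1.252×10⁷ m.
Vis-viva: v² = μ(2/r − 1/a) = 3.986×10¹⁴ × (1.115×10⁻⁷ − 7.989×10⁻⁸) = 1.259×10⁷ m²/s².
v = 3548 m/s.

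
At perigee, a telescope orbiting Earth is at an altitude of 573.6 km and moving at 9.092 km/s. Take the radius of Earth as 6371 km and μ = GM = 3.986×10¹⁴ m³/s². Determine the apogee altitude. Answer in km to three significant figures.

apogee altitude ≈ 11500 km

r_p = 6371 + 573.6 = 6944.6 km = 6.945×10⁶ m.
Specific energy ε = v²/2 − μ/r = -1.606×10⁷ J/kg, so a = −μ/(2ε) = 1.241×10⁷ m.
The apsides satisfy r_p + r_a = 2a, so the apogee radius is 2a − r_p = 1.787×10⁷ m = 17867 km.
Apogee altitude = 17867 − 6371 = 11496 km.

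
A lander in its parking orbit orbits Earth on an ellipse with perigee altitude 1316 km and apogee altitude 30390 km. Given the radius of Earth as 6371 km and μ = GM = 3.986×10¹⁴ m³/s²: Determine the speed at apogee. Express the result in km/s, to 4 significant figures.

r_p = 6371 + 1316 = 7687.0 km = 7.6870×10⁶ m.
r_a = 6371 + 30390 = 36761 km = 3.6761×10⁷ m.
Semi-major axis a = (r_p + r_a)/2 = 22224 km = 2.222×10⁷ m.
Vis-viva: v² = μ(2/r − 1/a) = 3.986×10¹⁴ × (5.441×10⁻⁸ − 4.500×10⁻⁸) = 3.750×10⁶ m²/s².
v = 1937 m/s = 1.937 km/s.

v ≈ 1.937 km/s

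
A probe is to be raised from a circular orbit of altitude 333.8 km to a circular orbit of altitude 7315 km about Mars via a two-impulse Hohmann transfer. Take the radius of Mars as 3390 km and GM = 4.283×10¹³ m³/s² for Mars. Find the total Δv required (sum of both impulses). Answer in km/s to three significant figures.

r₁ = 3390 + 333.8 = 3723.8 km = 3.7238×10⁶ m.
r₂ = 3390 + 7315 = 10705 km = 1.0705×10⁷ m.
Transfer ellipse a_t = (r₁ + r₂)/2 = 7.214×10⁶ m.
At r₁: circular v_c1 = √(μ/r₁) = 3391 m/s; transfer-periapsis v_p = √[μ(2/r₁ − 1/a_t)] = 4131 m/s.
Δv₁ = v_p − v_c1 = 739.8 m/s.
At r₂: circular v_c2 = √(μ/r₂) = 2000 m/s; transfer-apoapsis v_a = √[μ(2/r₂ − 1/a_t)] = 1437 m/s.
Δv₂ = v_c2 − v_a = 563.2 m/s.
Total Δv = Δv₁ + Δv₂ = 1303 m/s = 1.303 km/s.

Δv_total ≈ 1.30 km/s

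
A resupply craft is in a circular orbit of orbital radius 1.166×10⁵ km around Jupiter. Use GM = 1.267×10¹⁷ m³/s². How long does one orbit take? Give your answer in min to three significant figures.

T ≈ 370 min

r = 1.166×10⁵ km = 1.166×10⁸ m.
Kepler's third law: T = 2π√(r³/μ) = 2π√((1.166×10⁸)³ / 1.267×10¹⁷).
r³/μ = 1.251×10⁷ s², so T = 2π × 3.537×10³ = 2.222×10⁴ s.
Converting: 2.222×10⁴ s ÷ 60.00 = 370.4 min.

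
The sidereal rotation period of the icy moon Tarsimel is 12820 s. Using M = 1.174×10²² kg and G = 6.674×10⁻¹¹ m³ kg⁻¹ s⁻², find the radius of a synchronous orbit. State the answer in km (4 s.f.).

r_sync ≈ 1483 km

μ = GM = 6.674×10⁻¹¹ × 1.174×10²² = 7.835×10¹¹ m³/s².
A synchronous orbit has period T, so by Kepler's third law a = (μT²/4π²)^(1/3).
μT²/4π² = 7.835×10¹¹ × (1.282×10⁴)² / 39.48 = 3.262×10¹⁸ m³.
a = 1.483×10⁶ m = 1483.1 km.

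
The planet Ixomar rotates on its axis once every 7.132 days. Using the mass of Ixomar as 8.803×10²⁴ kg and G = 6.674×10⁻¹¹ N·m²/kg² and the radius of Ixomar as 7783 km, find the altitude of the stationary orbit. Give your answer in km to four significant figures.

μ = GM = 6.674×10⁻¹¹ × 8.803×10²⁴ = 5.875×10¹⁴ m³/s².
T = 7.132 days = 6.162×10⁵ s.
A synchronous orbit has period T, so by Kepler's third law a = (μT²/4π²)^(1/3).
μT²/4π² = 5.875×10¹⁴ × (6.162×10⁵)² / 39.48 = 5.651×10²⁴ m³.
a = 1.781×10⁸ m = 1.7812×10⁵ km.
Altitude h = a − R = 1.7812×10⁵ − 7783 = 1.7033×10⁵ km.

h_sync ≈ 1.703×10⁵ km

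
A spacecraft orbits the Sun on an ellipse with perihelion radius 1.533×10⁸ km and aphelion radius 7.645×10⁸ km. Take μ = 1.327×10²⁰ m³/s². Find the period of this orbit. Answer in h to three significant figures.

Semi-major axis a = (r_p + r_a)/2 = (1.5330×10⁸ + 7.6450×10⁸)/2 = 4.5890×10⁸ km = 4.589×10¹¹ m.
By Kepler's third law T = 2π√(a³/μ) = 2π × 2.699×10⁷ = 1.696×10⁸ s.
= 47100 h.

T ≈ 47100 h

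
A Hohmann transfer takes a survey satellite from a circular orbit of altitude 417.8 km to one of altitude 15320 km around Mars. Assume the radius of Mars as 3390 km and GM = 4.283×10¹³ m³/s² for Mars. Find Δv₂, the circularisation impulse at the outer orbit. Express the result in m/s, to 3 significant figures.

r₁ = 3390 + 417.8 = 3807.8 km = 3.8078×10⁶ m.
r₂ = 3390 + 15320 = 18710 km = 1.8710×10⁷ m.
Transfer ellipse a_t = (r₁ + r₂)/2 = 1.126×10⁷ m.
At r₁: circular v_c1 = √(μ/r₁) = 3354 m/s; transfer-periapsis v_p = √[μ(2/r₁ − 1/a_t)] = 4323 m/s.
At r₂: circular v_c2 = √(μ/r₂) = 1513 m/s; transfer-apoapsis v_a = √[μ(2/r₂ − 1/a_t)] = 879.9 m/s.
Δv₂ = v_c2 − v_a = 633.1 m/s.

Δv ≈ 633 m/s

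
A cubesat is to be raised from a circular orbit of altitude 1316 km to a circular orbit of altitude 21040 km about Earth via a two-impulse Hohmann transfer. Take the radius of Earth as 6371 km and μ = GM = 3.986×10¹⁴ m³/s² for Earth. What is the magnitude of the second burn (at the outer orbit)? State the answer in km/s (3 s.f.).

r₁ = 6371 + 1316 = 7687.0 km = 7.6870×10⁶ m.
r₂ = 6371 + 21040 = 27411 km = 2.7411×10⁷ m.
Transfer ellipse a_t = (r₁ + r₂)/2 = 1.755×10⁷ m.
At r₁: circular v_c1 = √(μ/r₁) = 7201 m/s; transfer-perigee v_p = √[μ(2/r₁ − 1/a_t)] = 9000 m/s.
At r₂: circular v_c2 = √(μ/r₂) = 3813 m/s; transfer-apogee v_a = √[μ(2/r₂ − 1/a_t)] = 2524 m/s.
Δv₂ = v_c2 − v_a = 1290 m/s.
= 1.290 km/s.

Δv ≈ 1.29 km/s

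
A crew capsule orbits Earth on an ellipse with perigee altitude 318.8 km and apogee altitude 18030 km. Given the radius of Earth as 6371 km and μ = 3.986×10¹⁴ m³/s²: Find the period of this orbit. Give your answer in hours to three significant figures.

T ≈ 5.36 hours

r_p = 6371 + 318.8 = 6689.8 km = 6.6898×10⁶ m.
r_a = 6371 + 18030 = 24401 km = 2.4401×10⁷ m.
Semi-major axis a = (r_p + r_a)/2 = (6689.8 + 24401)/2 = 15545 km = 1.555×10⁷ m.
By Kepler's third law T = 2π√(a³/μ) = 2π × 3.070×10³ = 1.929×10⁴ s.
= 5.358 hours.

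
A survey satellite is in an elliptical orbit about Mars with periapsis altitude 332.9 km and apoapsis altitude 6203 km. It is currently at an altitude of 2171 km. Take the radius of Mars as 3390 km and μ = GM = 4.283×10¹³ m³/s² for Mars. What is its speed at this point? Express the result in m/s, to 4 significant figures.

r_p = 3390 + 332.9 = 3722.9 km = 3.7229×10⁶ m.
r_a = 3390 + 6203 = 9593.0 km = 9.5930×10⁶ m.
r = 3390 + 2171 = 5561.0 km = 5.561×10⁶ m.
Semi-major axis a = (r_p + r_a)/2 = 6657.9 km = 6.658×10⁶ m.
Vis-viva: v² = μ(2/r − 1/a) = 4.283×10¹³ × (3.596×10⁻⁷ − 1.502×10⁻⁷) = 8.971×10⁶ m²/s².
v = 2995 m/s.

v ≈ 2995 m/s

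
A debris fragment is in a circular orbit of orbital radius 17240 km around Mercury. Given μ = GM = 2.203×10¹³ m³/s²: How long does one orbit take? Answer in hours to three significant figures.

T ≈ 26.6 hours

r = 17240 km = 1.724×10⁷ m.
Kepler's third law: T = 2π√(r³/μ) = 2π√((1.724×10⁷)³ / 2.203×10¹³).
r³/μ = 2.326×10⁸ s², so T = 2π × 1.525×10⁴ = 9.582×10⁴ s.
Converting: 9.582×10⁴ s ÷ 3600 = 26.62 hours.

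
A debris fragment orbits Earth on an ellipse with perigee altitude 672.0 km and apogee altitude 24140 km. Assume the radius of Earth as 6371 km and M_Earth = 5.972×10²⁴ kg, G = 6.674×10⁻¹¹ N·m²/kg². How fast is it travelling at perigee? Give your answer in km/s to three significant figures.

v ≈ 9.59 km/s

μ = GM = 6.674×10⁻¹¹ × 5.972×10²⁴ = 3.986×10¹⁴ m³/s².
r_p = 6371 + 672.0 = 7043.0 km = 7.0430×10⁶ m.
r_a = 6371 + 24140 = 30511 km = 3.0511×10⁷ m.
Semi-major axis a = (r_p + r_a)/2 = 18777 km = 1.878×10⁷ m.
Vis-viva: v² = μ(2/r − 1/a) = 3.986×10¹⁴ × (2.840×10⁻⁷ − 5.326×10⁻⁸) = 9.196×10⁷ m²/s².
v = 9589 m/s = 9.589 km/s.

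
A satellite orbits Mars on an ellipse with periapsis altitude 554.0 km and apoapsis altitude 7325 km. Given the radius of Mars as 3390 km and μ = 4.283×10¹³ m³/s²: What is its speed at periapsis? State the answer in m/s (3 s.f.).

r_p = 3390 + 554.0 = 3944.0 km = 3.9440×10⁶ m.
r_a = 3390 + 7325 = 10715 km = 1.0715×10⁷ m.
Semi-major axis a = (r_p + r_a)/2 = 7329.5 km = 7.330×10⁶ m.
Vis-viva: v² = μ(2/r − 1/a) = 4.283×10¹³ × (5.071×10⁻⁷ − 1.364×10⁻⁷) = 1.588×10⁷ m²/s².
v = 3984 m/s.

v ≈ 3980 m/s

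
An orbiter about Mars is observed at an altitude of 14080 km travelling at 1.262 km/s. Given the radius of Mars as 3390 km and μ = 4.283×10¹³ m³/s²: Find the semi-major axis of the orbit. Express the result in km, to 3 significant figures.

a ≈ 12900 km

r = 3390 + 14080 = 17470 km = 1.747×10⁷ m.
Vis-viva rearranged: 1/a = 2/r − v²/μ = 1.145×10⁻⁷ − 3.719×10⁻⁸ = 7.730×10⁻⁸ m⁻¹.
a = 1.294×10⁷ m = 12937 km.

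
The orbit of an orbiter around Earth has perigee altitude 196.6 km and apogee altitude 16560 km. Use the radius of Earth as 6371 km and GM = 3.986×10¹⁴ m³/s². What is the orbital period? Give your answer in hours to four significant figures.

T ≈ 4.952 hours

r_p = 6371 + 196.6 = 6567.6 km = 6.5676×10⁶ m.
r_a = 6371 + 16560 = 22931 km = 2.2931×10⁷ m.
Semi-major axis a = (r_p + r_a)/2 = (6567.6 + 22931)/2 = 14749 km = 1.475×10⁷ m.
By Kepler's third law T = 2π√(a³/μ) = 2π × 2.837×10³ = 1.783×10⁴ s.
= 4.952 hours.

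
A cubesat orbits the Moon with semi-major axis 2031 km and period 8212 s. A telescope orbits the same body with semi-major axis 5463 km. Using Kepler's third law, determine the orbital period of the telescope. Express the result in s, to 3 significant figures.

T₂ ≈ 36200 s

Kepler's third law: T² ∝ a³, so T₂ = T₁ (a₂/a₁)^(3/2).
a₂/a₁ = 2.690, (a₂/a₁)^(3/2) = 4.411.
T₂ = 8212 × 4.411 = 36230 s.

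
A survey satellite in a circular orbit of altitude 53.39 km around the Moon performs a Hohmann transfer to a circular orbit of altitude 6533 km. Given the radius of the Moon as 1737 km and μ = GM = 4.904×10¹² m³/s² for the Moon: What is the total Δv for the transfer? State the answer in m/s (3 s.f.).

Δv_total ≈ 778 m/s

r₁ = 1737 + 53.39 = 1790.4 km = 1.7904×10⁶ m.
r₂ = 1737 + 6533 = 8270.0 km = 8.2700×10⁶ m.
Transfer ellipse a_t = (r₁ + r₂)/2 = 5.030×10⁶ m.
At r₁: circular v_c1 = √(μ/r₁) = 1655 m/s; transfer-perilune v_p = √[μ(2/r₁ − 1/a_t)] = 2122 m/s.
Δv₁ = v_p − v_c1 = 467.1 m/s.
At r₂: circular v_c2 = √(μ/r₂) = 770.1 m/s; transfer-apolune v_a = √[μ(2/r₂ − 1/a_t)] = 459.4 m/s.
Δv₂ = v_c2 − v_a = 310.6 m/s.
Total Δv = Δv₁ + Δv₂ = 777.7 m/s.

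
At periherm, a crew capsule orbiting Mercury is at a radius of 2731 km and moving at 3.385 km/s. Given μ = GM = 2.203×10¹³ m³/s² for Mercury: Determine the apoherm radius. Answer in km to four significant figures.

apoherm radius ≈ 6693 km

r_p = 2.731×10⁶ m.
Specific energy ε = v²/2 − μ/r = -2.338×10⁶ J/kg, so a = −μ/(2ε) = 4.712×10⁶ m.
The apsides satisfy r_p + r_a = 2a, so the apoherm radius is 2a − r_p = 6.693×10⁶ m = 6693.5 km.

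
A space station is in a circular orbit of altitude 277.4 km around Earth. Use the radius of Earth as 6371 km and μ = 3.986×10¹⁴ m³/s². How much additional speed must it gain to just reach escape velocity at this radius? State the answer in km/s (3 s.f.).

Δv ≈ 3.21 km/s

r = 6371 + 277.4 = 6648.4 km = 6.6484×10⁶ m.
Circular speed v_c = √(μ/r) = 7743 m/s.
Escape speed v_esc = √(2μ/r) = √2 × v_c = 10950 m/s.
Δv = v_esc − v_c = 3207 m/s = 3.207 km/s.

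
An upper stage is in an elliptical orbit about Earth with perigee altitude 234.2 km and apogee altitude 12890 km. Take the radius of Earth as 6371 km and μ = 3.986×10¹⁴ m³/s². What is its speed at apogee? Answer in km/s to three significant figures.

v ≈ 3.25 km/s

r_p = 6371 + 234.2 = 6605.2 km = 6.6052×10⁶ m.
r_a = 6371 + 12890 = 19261 km = 1.9261×10⁷ m.
Semi-major axis a = (r_p + r_a)/2 = 12933 km = 1.293×10⁷ m.
Vis-viva: v² = μ(2/r − 1/a) = 3.986×10¹⁴ × (1.038×10⁻⁷ − 7.732×10⁻⁸) = 1.057×10⁷ m²/s².
v = 3251 m/s = 3.251 km/s.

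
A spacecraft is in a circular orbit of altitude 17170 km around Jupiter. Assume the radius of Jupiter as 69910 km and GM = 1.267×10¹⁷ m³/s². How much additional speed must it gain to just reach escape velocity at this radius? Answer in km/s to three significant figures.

Δv ≈ 15.8 km/s

r = 69910 + 17170 = 87080 km = 8.7080×10⁷ m.
Circular speed v_c = √(μ/r) = 38140 m/s.
Escape speed v_esc = √(2μ/r) = √2 × v_c = 53940 m/s.
Δv = v_esc − v_c = 15800 m/s = 15.80 km/s.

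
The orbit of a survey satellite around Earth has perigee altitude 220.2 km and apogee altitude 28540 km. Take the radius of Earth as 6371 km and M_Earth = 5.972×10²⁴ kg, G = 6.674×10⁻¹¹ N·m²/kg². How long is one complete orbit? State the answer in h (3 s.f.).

μ = GM = 6.674×10⁻¹¹ × 5.972×10²⁴ = 3.986×10¹⁴ m³/s².
r_p = 6371 + 220.2 = 6591.2 km = 6.5912×10⁶ m.
r_a = 6371 + 28540 = 34911 km = 3.4911×10⁷ m.
Semi-major axis a = (r_p + r_a)/2 = (6591.2 + 34911)/2 = 20751 km = 2.075×10⁷ m.
By Kepler's third law T = 2π√(a³/μ) = 2π × 4.735×10³ = 2.975×10⁴ s.
= 8.264 h.

T ≈ 8.26 h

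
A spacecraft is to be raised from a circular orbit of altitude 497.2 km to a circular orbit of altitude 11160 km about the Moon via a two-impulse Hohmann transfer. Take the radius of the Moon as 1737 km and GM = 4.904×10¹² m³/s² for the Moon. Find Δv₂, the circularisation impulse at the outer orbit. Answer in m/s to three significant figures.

r₁ = 1737 + 497.2 = 2234.2 km = 2.2342×10⁶ m.
r₂ = 1737 + 11160 = 12897 km = 1.2897×10⁷ m.
Transfer ellipse a_t = (r₁ + r₂)/2 = 7.566×10⁶ m.
At r₁: circular v_c1 = √(μ/r₁) = 1482 m/s; transfer-perilune v_p = √[μ(2/r₁ − 1/a_t)] = 1934 m/s.
At r₂: circular v_c2 = √(μ/r₂) = 616.6 m/s; transfer-apolune v_a = √[μ(2/r₂ − 1/a_t)] = 335.1 m/s.
Δv₂ = v_c2 − v_a = 281.5 m/s.

Δv ≈ 282 m/s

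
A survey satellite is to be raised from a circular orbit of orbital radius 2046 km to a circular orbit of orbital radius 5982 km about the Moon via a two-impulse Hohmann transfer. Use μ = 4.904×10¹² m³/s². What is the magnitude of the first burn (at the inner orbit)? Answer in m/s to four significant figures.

Δv ≈ 341.8 m/s

r₁ = 2046 km = 2.046×10⁶ m.
r₂ = 5982 km = 5.982×10⁶ m.
Transfer ellipse a_t = (r₁ + r₂)/2 = 4.014×10⁶ m.
At r₁: circular v_c1 = √(μ/r₁) = 1548 m/s; transfer-perilune v_p = √[μ(2/r₁ − 1/a_t)] = 1890 m/s.
Δv₁ = v_p − v_c1 = 341.8 m/s.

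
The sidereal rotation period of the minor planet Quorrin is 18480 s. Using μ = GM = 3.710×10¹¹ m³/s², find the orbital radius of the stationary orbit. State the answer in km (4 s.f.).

A synchronous orbit has period T, so by Kepler's third law a = (μT²/4π²)^(1/3).
μT²/4π² = 3.710×10¹¹ × (1.848×10⁴)² / 39.48 = 3.209×10¹⁸ m³.
a = 1.475×10⁶ m = 1475.0 km.

r_sync ≈ 1475 km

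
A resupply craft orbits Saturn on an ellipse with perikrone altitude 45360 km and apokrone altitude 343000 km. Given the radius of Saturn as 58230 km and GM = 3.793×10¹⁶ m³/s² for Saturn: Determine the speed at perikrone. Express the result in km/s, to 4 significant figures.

r_p = 58230 + 45360 = 103590 km = 1.0359×10⁸ m.
r_a = 58230 + 343000 = 401230 km = 4.0123×10⁸ m.
Semi-major axis a = (r_p + r_a)/2 = 2.5241×10⁵ km = 2.524×10⁸ m.
Vis-viva: v² = μ(2/r − 1/a) = 3.793×10¹⁶ × (1.931×10⁻⁸ − 3.962×10⁻⁹) = 5.820×10⁸ m²/s².
v = 24130 m/s = 24.13 km/s.

v ≈ 24.13 km/s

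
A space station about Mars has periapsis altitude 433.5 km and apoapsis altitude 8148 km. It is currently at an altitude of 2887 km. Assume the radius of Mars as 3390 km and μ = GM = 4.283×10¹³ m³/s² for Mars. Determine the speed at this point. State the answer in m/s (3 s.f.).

v ≈ 2840 m/s

r_p = 3390 + 433.5 = 3823.5 km = 3.8235×10⁶ m.
r_a = 3390 + 8148 = 11538 km = 1.1538×10⁷ m.
r = 3390 + 2887 = 6277.0 km = 6.277×10⁶ m.
Semi-major axis a = (r_p + r_a)/2 = 7680.8 km = 7.681×10⁶ m.
Vis-viva: v² = μ(2/r − 1/a) = 4.283×10¹³ × (3.186×10⁻⁷ − 1.302×10⁻⁷) = 8.070×10⁶ m²/s².
v = 2841 m/s.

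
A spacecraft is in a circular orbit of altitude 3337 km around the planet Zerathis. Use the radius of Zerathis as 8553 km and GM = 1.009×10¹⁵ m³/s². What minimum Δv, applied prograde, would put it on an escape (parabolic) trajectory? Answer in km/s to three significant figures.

r = 8553 + 3337 = 11890 km = 1.1890×10⁷ m.
Circular speed v_c = √(μ/r) = 9212 m/s.
Escape speed v_esc = √(2μ/r) = √2 × v_c = 13030 m/s.
Δv = v_esc − v_c = 3816 m/s = 3.816 km/s.

Δv ≈ 3.82 km/s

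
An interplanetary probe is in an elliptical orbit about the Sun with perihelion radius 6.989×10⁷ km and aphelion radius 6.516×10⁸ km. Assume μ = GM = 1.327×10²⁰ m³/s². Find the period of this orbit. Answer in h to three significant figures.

Semi-major axis a = (r_p + r_a)/2 = (6.9890×10⁷ + 6.5160×10⁸)/2 = 3.6074×10⁸ km = 3.607×10¹¹ m.
By Kepler's third law T = 2π√(a³/μ) = 2π × 1.881×10⁷ = 1.182×10⁸ s.
= 32830 h.

T ≈ 32800 h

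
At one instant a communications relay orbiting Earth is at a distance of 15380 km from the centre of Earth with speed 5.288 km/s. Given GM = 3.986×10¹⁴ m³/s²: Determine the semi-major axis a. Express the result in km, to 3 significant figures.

r = 1.538×10⁷ m.
Specific orbital energy ε = v²/2 − μ/r = (5288)²/2 − 3.986×10¹⁴/1.538×10⁷ = -1.194×10⁷ J/kg.
Since ε = −μ/(2a), a = −μ/(2ε) = 1.670×10⁷ m = 16698 km.

a ≈ 16700 km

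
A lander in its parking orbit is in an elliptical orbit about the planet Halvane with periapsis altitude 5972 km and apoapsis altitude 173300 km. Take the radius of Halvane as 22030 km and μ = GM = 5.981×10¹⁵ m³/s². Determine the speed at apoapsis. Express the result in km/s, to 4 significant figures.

r_p = 22030 + 5972 = 28002 km = 2.8002×10⁷ m.
r_a = 22030 + 173300 = 195330 km = 1.9533×10⁸ m.
Semi-major axis a = (r_p + r_a)/2 = 1.1167×10⁵ km = 1.117×10⁸ m.
Vis-viva: v² = μ(2/r − 1/a) = 5.981×10¹⁵ × (1.024×10⁻⁸ − 8.955×10⁻⁹) = 7.678×10⁶ m²/s².
v = 2771 m/s = 2.771 km/s.

v ≈ 2.771 km/s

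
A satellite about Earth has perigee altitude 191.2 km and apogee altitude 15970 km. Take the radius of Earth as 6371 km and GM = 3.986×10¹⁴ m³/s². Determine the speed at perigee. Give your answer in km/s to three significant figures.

v ≈ 9.69 km/s

r_p = 6371 + 191.2 = 6562.2 km = 6.5622×10⁶ m.
r_a = 6371 + 15970 = 22341 km = 2.2341×10⁷ m.
Semi-major axis a = (r_p + r_a)/2 = 14452 km = 1.445×10⁷ m.
Vis-viva: v² = μ(2/r − 1/a) = 3.986×10¹⁴ × (3.048×10⁻⁷ − 6.920×10⁻⁸) = 9.390×10⁷ m²/s².
v = 9690 m/s = 9.690 km/s.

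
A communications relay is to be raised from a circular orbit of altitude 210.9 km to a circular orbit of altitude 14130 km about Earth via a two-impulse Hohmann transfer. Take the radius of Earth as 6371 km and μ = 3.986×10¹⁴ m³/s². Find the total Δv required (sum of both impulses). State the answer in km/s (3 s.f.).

r₁ = 6371 + 210.9 = 6581.9 km = 6.5819×10⁶ m.
r₂ = 6371 + 14130 = 20501 km = 2.0501×10⁷ m.
Transfer ellipse a_t = (r₁ + r₂)/2 = 1.354×10⁷ m.
At r₁: circular v_c1 = √(μ/r₁) = 7782 m/s; transfer-perigee v_p = √[μ(2/r₁ − 1/a_t)] = 9575 m/s.
Δv₁ = v_p − v_c1 = 1793 m/s.
At r₂: circular v_c2 = √(μ/r₂) = 4409 m/s; transfer-apogee v_a = √[μ(2/r₂ − 1/a_t)] = 3074 m/s.
Δv₂ = v_c2 − v_a = 1335 m/s.
Total Δv = Δv₁ + Δv₂ = 3128 m/s = 3.128 km/s.

Δv_total ≈ 3.13 km/s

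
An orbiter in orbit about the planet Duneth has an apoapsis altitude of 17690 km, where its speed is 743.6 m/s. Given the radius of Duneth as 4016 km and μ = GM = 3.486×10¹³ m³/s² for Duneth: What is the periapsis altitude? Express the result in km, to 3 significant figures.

periapsis altitude ≈ 498 km

r_a = 4016 + 17690 = 21706 km = 2.171×10⁷ m.
Specific energy ε = v²/2 − μ/r = -1.330×10⁶ J/kg, so a = −μ/(2ε) = 1.311×10⁷ m.
The apsides satisfy r_p + r_a = 2a, so the periapsis radius is 2a − r_a = 4.514×10⁶ m = 4513.7 km.
Periapsis altitude = 4513.7 − 4016 = 497.65 km.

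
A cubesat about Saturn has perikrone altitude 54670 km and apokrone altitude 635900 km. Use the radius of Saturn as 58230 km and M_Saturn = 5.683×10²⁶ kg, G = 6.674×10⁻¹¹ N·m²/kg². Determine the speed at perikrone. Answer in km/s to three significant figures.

v ≈ 24.0 km/s

μ = GM = 6.674×10⁻¹¹ × 5.683×10²⁶ = 3.793×10¹⁶ m³/s².
r_p = 58230 + 54670 = 112900 km = 1.1290×10⁸ m.
r_a = 58230 + 635900 = 694130 km = 6.9413×10⁸ m.
Semi-major axis a = (r_p + r_a)/2 = 4.0352×10⁵ km = 4.035×10⁸ m.
Vis-viva: v² = μ(2/r − 1/a) = 3.793×10¹⁶ × (1.771×10⁻⁸ − 2.478×10⁻⁹) = 5.779×10⁸ m²/s².
v = 24040 m/s = 24.04 km/s.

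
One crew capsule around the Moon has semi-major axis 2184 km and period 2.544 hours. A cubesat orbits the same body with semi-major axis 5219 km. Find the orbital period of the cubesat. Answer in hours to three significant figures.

T₂ ≈ 9.40 hours

Kepler's third law: T² ∝ a³, so T₂ = T₁ (a₂/a₁)^(3/2).
a₂/a₁ = 2.390, (a₂/a₁)^(3/2) = 3.694.
T₂ = 2.544 × 3.694 = 9.398 hours.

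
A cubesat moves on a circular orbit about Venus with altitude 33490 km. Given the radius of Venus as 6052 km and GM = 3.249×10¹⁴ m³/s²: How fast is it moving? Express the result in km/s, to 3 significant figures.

v ≈ 2.87 km/s

r = 6052 + 33490 = 39542 km = 3.9542×10⁷ m.
For a circular orbit v = √(μ/r) = √(3.249×10¹⁴ / 3.954×10⁷) = √(8.217×10⁶) = 2866 m/s.
That is 2.866 km/s.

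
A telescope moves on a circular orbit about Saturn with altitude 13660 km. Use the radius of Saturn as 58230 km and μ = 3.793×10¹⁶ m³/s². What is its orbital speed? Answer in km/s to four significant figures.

r = 58230 + 13660 = 71890 km = 7.1890×10⁷ m.
For a circular orbit v = √(μ/r) = √(3.793×10¹⁶ / 7.189×10⁷) = √(5.276×10⁸) = 22970 m/s.
That is 22.97 km/s.

v ≈ 22.97 km/s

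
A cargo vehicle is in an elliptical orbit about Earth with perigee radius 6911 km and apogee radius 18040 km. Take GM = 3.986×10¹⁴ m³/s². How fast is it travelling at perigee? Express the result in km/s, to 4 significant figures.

v ≈ 9.132 km/s

Semi-major axis a = (r_p + r_a)/2 = 12476 km = 1.248×10⁷ m.
Vis-viva: v² = μ(2/r − 1/a) = 3.986×10¹⁴ × (2.894×10⁻⁷ − 8.016×10⁻⁸) = 8.340×10⁷ m²/s².
v = 9132 m/s = 9.132 km/s.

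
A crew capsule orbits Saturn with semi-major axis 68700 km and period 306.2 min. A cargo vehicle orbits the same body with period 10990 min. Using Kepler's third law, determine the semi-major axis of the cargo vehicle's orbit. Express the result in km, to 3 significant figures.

a₂ ≈ 7.48×10⁵ km

Kepler's third law: a³ ∝ T², so a₂ = a₁ (T₂/T₁)^(2/3).
T₂/T₁ = 35.89, (T₂/T₁)^(2/3) = 10.88.
a₂ = 68700 × 10.88 = 7.475×10⁵ km.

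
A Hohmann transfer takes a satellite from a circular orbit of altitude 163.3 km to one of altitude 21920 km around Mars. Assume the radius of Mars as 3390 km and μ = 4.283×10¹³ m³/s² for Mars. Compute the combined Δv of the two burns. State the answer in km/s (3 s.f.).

r₁ = 3390 + 163.3 = 3553.3 km = 3.5533×10⁶ m.
r₂ = 3390 + 21920 = 25310 km = 2.5310×10⁷ m.
Transfer ellipse a_t = (r₁ + r₂)/2 = 1.443×10⁷ m.
At r₁: circular v_c1 = √(μ/r₁) = 3472 m/s; transfer-periapsis v_p = √[μ(2/r₁ − 1/a_t)] = 4598 m/s.
Δv₁ = v_p − v_c1 = 1126 m/s.
At r₂: circular v_c2 = √(μ/r₂) = 1301 m/s; transfer-apoapsis v_a = √[μ(2/r₂ − 1/a_t)] = 645.5 m/s.
Δv₂ = v_c2 − v_a = 655.4 m/s.
Total Δv = Δv₁ + Δv₂ = 1781 m/s = 1.781 km/s.

Δv_total ≈ 1.78 km/s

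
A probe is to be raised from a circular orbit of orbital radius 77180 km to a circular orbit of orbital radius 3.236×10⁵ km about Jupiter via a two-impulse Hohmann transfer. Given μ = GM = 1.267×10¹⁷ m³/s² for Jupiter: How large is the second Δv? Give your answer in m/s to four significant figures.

Δv ≈ 7507 m/s

r₁ = 77180 km = 7.718×10⁷ m.
r₂ = 3.236×10⁵ km = 3.236×10⁸ m.
Transfer ellipse a_t = (r₁ + r₂)/2 = 2.004×10⁸ m.
At r₁: circular v_c1 = √(μ/r₁) = 40520 m/s; transfer-perijove v_p = √[μ(2/r₁ − 1/a_t)] = 51490 m/s.
At r₂: circular v_c2 = √(μ/r₂) = 19790 m/s; transfer-apojove v_a = √[μ(2/r₂ − 1/a_t)] = 12280 m/s.
Δv₂ = v_c2 − v_a = 7507 m/s.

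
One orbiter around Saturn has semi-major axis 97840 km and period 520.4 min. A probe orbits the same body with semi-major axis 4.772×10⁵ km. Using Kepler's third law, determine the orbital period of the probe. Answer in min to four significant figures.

Kepler's third law: T² ∝ a³, so T₂ = T₁ (a₂/a₁)^(3/2).
a₂/a₁ = 4.877, (a₂/a₁)^(3/2) = 10.77.
T₂ = 520.4 × 10.77 = 5605 min.

T₂ ≈ 5605 min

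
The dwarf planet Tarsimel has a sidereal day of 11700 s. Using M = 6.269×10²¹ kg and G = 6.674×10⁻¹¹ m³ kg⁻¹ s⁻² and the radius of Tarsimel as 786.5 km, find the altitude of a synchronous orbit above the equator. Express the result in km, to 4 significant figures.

h_sync ≈ 345.5 km

μ = GM = 6.674×10⁻¹¹ × 6.269×10²¹ = 4.184×10¹¹ m³/s².
A synchronous orbit has period T, so by Kepler's third law a = (μT²/4π²)^(1/3).
μT²/4π² = 4.184×10¹¹ × (1.170×10⁴)² / 39.48 = 1.451×10¹⁸ m³.
a = 1.132×10⁶ m = 1132.0 km.
Altitude h = a − R = 1132.0 − 786.5 = 345.55 km.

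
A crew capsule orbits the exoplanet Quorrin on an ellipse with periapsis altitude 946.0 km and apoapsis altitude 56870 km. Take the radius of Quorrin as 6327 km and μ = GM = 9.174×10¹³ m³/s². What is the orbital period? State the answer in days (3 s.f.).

r_p = 6327 + 946.0 = 7273.0 km = 7.2730×10⁶ m.
r_a = 6327 + 56870 = 63197 km = 6.3197×10⁷ m.
Semi-major axis a = (r_p + r_a)/2 = (7273.0 + 63197)/2 = 35235 km = 3.524×10⁷ m.
By Kepler's third law T = 2π√(a³/μ) = 2π × 2.184×10⁴ = 1.372×10⁵ s.
= 1.588 days.

T ≈ 1.59 days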